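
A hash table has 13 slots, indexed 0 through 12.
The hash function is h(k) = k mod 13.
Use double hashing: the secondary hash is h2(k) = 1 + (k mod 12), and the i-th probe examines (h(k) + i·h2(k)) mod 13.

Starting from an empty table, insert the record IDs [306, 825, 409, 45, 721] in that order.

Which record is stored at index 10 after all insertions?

721

Insert 306: h=7, slot 7 empty => index 7.
Insert 825: h=6, slot 6 empty => index 6.
Insert 409: h=6, h2=2, slot 6 occupied => index 8.
Insert 45: h=6, h2=10, slot 6 occupied => index 3.
Insert 721: h=6, h2=2, slots 6,8 occupied => index 10.
Table: [—, —, —, 45, —, —, 825, 306, 409, —, 721, —, —]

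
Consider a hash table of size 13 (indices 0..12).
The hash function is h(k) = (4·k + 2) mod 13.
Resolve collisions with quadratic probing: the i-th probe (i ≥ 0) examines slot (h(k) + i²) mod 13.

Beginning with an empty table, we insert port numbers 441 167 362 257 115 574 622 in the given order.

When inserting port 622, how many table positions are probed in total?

6

Insert 441: h=11, slot 11 empty -> index 11.
Insert 167: h=7, slot 7 empty -> index 7.
Insert 362: h=7, slot 7 occupied -> index 8.
Insert 257: h=3, slot 3 empty -> index 3.
Insert 115: h=7, slots 7,8,11,3 occupied -> index 10.
Insert 574: h=10, slots 10,11 occupied -> index 1.
Insert 622: h=7, slots 7,8,11,3,10 occupied -> index 6.
Table: [∅, 574, ∅, 257, ∅, ∅, 622, 167, 362, ∅, 115, 441, ∅]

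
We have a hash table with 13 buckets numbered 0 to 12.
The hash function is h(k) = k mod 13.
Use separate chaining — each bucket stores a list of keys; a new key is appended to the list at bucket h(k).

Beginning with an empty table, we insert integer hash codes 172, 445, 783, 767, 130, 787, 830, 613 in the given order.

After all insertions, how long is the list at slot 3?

172 -> bucket 3
445 -> bucket 3 (collision)
783 -> bucket 3 (collision)
767 -> bucket 0
130 -> bucket 0 (collision)
787 -> bucket 7
830 -> bucket 11
613 -> bucket 2
Final buckets:
0: 767 -> 130
1: ∅
2: 613
3: 172 -> 445 -> 783
4: ∅
5: ∅
6: ∅
7: 787
8: ∅
9: ∅
10: ∅
11: 830
12: ∅

3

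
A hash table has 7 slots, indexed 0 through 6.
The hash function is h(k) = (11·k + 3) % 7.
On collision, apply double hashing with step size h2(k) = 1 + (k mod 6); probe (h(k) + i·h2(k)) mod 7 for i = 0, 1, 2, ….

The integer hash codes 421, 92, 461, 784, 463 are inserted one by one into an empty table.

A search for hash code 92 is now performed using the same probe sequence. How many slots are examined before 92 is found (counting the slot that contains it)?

2

Insert 421: h=0, slot 0 empty → index 0.
Insert 92: h=0, h2=3, slot 0 occupied → index 3.
Insert 461: h=6, slot 6 empty → index 6.
Insert 784: h=3, h2=5, slot 3 occupied → index 1.
Insert 463: h=0, h2=2, slot 0 occupied → index 2.
Table: [421, 784, 463, 92, _, _, 461]
Lookup 92: h=0, h2=3, probe 0,3 → found at 3.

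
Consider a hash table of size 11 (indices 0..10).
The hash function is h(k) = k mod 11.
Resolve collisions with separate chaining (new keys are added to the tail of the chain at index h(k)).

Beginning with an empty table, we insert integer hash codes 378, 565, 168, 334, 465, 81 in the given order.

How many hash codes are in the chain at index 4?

4

Insert 378: h=4, bucket 4 empty -> new chain.
Insert 565: h=4, bucket 4 nonempty -> append to chain.
Insert 168: h=3, bucket 3 empty -> new chain.
Insert 334: h=4, bucket 4 nonempty -> append to chain.
Insert 465: h=3, bucket 3 nonempty -> append to chain.
Insert 81: h=4, bucket 4 nonempty -> append to chain.
Final buckets:
0: —
1: —
2: —
3: 168 -> 465
4: 378 -> 565 -> 334 -> 81
5: —
6: —
7: —
8: —
9: —
10: —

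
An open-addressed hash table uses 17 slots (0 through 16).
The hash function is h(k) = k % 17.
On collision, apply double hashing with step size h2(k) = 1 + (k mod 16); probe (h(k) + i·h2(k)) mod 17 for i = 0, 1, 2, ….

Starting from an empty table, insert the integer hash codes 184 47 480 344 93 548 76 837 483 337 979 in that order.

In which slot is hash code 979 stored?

1

Insert 184: h=14, slot 14 empty => index 14.
Insert 47: h=13, slot 13 empty => index 13.
Insert 480: h=4, slot 4 empty => index 4.
Insert 344: h=4, h2=9, slots 4,13 occupied => index 5.
Insert 93: h=8, slot 8 empty => index 8.
Insert 548: h=4, h2=5, slot 4 occupied => index 9.
Insert 76: h=8, h2=13, slots 8,4 occupied => index 0.
Insert 837: h=4, h2=6, slot 4 occupied => index 10.
Insert 483: h=7, slot 7 empty => index 7.
Insert 337: h=14, h2=2, slot 14 occupied => index 16.
Insert 979: h=10, h2=4, slots 10,14 occupied => index 1.
Table: [76, 979, —, —, 480, 344, —, 483, 93, 548, 837, —, —, 47, 184, —, 337]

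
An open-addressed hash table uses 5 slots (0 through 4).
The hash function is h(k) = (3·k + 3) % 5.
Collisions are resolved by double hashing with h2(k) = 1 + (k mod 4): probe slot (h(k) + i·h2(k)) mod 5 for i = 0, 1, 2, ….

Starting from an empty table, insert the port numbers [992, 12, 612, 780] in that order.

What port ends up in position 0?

12

992: h=4 => slot 4
12: h=4, h2=1, probe 4,0 => slot 0
612: h=4, h2=1, probe 4,0,1 => slot 1
780: h=3 => slot 3
Table: [12, 612, ∅, 780, 992]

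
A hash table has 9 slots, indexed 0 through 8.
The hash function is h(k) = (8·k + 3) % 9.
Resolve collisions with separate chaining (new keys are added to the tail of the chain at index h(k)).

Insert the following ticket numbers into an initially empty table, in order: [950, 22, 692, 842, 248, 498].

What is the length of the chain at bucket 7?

3

950 → bucket 7
22 → bucket 8
692 → bucket 4
842 → bucket 7 (collision)
248 → bucket 7 (collision)
498 → bucket 0
Final buckets:
0: 498
1: -
2: -
3: -
4: 692
5: -
6: -
7: 950 -> 842 -> 248
8: 22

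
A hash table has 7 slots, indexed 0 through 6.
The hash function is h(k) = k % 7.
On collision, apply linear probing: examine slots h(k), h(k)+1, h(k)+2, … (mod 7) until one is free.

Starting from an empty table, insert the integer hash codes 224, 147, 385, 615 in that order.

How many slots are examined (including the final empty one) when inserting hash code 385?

3

Insert 224: h=0, slot 0 empty → index 0.
Insert 147: h=0, slot 0 occupied → index 1.
Insert 385: h=0, slots 0,1 occupied → index 2.
Insert 615: h=6, slot 6 empty → index 6.
Table: [224, 147, 385, ∅, ∅, ∅, 615]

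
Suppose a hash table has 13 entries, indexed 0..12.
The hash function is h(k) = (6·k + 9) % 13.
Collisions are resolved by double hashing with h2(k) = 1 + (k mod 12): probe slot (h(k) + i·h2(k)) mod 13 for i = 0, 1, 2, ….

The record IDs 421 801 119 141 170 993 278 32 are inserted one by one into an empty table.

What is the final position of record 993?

421 hashes to 0; slot 0 is free → place at 0.
801 hashes to 5; slot 5 is free → place at 5.
119 hashes to 8; slot 8 is free → place at 8.
141 hashes to 10; slot 10 is free → place at 10.
170 hashes to 2; slot 2 is free → place at 2.
993 hashes to 0, h2=10; 0,10 taken → place at 7.
278 hashes to 0, h2=3; 0 taken → place at 3.
32 hashes to 6; slot 6 is free → place at 6.
Table: [421, _, 170, 278, _, 801, 32, 993, 119, _, 141, _, _]

7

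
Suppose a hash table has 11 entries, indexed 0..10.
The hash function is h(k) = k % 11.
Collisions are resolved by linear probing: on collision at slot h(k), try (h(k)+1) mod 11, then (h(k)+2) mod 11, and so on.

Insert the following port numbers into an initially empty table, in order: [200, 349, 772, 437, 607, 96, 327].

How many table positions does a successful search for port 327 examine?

Insert 200: h=2, slot 2 empty -> index 2.
Insert 349: h=8, slot 8 empty -> index 8.
Insert 772: h=2, slot 2 occupied -> index 3.
Insert 437: h=8, slot 8 occupied -> index 9.
Insert 607: h=2, slots 2,3 occupied -> index 4.
Insert 96: h=8, slots 8,9 occupied -> index 10.
Insert 327: h=8, slots 8,9,10 occupied -> index 0.
Table: [327, ., 200, 772, 607, ., ., ., 349, 437, 96]
Lookup 327: h=8, probe 8,9,10,0 → found at 0.

4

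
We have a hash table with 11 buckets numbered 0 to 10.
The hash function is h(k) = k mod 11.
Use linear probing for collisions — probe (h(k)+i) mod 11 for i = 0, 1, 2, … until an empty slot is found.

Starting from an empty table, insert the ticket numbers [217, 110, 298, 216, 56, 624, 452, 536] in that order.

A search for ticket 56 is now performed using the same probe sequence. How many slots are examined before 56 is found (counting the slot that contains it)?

2

Insert 217: h=8, slot 8 empty → index 8.
Insert 110: h=0, slot 0 empty → index 0.
Insert 298: h=1, slot 1 empty → index 1.
Insert 216: h=7, slot 7 empty → index 7.
Insert 56: h=1, slot 1 occupied → index 2.
Insert 624: h=8, slot 8 occupied → index 9.
Insert 452: h=1, slots 1,2 occupied → index 3.
Insert 536: h=8, slots 8,9 occupied → index 10.
Table: [110, 298, 56, 452, -, -, -, 216, 217, 624, 536]
Lookup 56: h=1, probe 1,2 → found at 2.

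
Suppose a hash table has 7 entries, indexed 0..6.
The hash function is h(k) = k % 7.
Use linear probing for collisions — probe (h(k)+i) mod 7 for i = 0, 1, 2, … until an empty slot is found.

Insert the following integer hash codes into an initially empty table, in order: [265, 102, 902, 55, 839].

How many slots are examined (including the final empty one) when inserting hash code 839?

4

265 hashes to 6; slot 6 is free -> place at 6.
102 hashes to 4; slot 4 is free -> place at 4.
902 hashes to 6; 6 taken -> place at 0.
55 hashes to 6; 6,0 taken -> place at 1.
839 hashes to 6; 6,0,1 taken -> place at 2.
Table: [902, 55, 839, ∅, 102, ∅, 265]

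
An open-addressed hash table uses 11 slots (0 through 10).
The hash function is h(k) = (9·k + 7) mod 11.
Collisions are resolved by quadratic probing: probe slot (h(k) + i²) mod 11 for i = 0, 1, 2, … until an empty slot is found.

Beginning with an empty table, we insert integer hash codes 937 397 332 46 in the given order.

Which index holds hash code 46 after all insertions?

937: h=3 -> slot 3
397: h=5 -> slot 5
332: h=3, probe 3,4 -> slot 4
46: h=3, probe 3,4,7 -> slot 7
Table: [-, -, -, 937, 332, 397, -, 46, -, -, -]

7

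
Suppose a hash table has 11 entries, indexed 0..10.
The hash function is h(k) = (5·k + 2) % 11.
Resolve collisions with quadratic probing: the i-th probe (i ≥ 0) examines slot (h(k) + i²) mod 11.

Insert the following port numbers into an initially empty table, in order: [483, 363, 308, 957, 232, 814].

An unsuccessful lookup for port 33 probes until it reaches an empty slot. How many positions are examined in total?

6

483 hashes to 8; slot 8 is free → place at 8.
363 hashes to 2; slot 2 is free → place at 2.
308 hashes to 2; 2 taken → place at 3.
957 hashes to 2; 2,3 taken → place at 6.
232 hashes to 7; slot 7 is free → place at 7.
814 hashes to 2; 2,3,6 taken → place at 0.
Table: [814, _, 363, 308, _, _, 957, 232, 483, _, _]
Lookup 33: h=2, probe 2,3,6,0,7,5 → slot 5 empty, not found.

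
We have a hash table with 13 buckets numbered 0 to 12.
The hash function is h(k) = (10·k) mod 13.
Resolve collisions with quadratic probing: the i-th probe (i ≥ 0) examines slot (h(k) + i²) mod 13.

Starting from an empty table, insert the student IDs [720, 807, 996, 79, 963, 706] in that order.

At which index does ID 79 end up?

1

720 hashes to 11; slot 11 is free → place at 11.
807 hashes to 10; slot 10 is free → place at 10.
996 hashes to 2; slot 2 is free → place at 2.
79 hashes to 10; 10,11 taken → place at 1.
963 hashes to 10; 10,11,1 taken → place at 6.
706 hashes to 1; 1,2 taken → place at 5.
Table: [∅, 79, 996, ∅, ∅, 706, 963, ∅, ∅, ∅, 807, 720, ∅]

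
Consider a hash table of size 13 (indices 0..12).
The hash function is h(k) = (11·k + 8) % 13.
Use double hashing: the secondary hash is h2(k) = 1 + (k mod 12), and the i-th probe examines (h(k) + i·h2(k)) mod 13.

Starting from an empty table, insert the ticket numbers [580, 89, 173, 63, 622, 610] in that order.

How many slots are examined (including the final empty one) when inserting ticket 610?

580: h=5 -> slot 5
89: h=12 -> slot 12
173: h=0 -> slot 0
63: h=12, h2=4, probe 12,3 -> slot 3
622: h=12, h2=11, probe 12,10 -> slot 10
610: h=10, h2=11, probe 10,8 -> slot 8
Table: [173, _, _, 63, _, 580, _, _, 610, _, 622, _, 89]

2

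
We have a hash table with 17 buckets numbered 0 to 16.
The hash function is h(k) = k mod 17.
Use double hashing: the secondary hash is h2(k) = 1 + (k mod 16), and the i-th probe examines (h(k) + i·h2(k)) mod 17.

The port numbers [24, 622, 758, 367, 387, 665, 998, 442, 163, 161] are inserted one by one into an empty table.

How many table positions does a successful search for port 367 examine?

24 hashes to 7; slot 7 is free -> place at 7.
622 hashes to 10; slot 10 is free -> place at 10.
758 hashes to 10, h2=7; 10 taken -> place at 0.
367 hashes to 10, h2=16; 10 taken -> place at 9.
387 hashes to 13; slot 13 is free -> place at 13.
665 hashes to 2; slot 2 is free -> place at 2.
998 hashes to 12; slot 12 is free -> place at 12.
442 hashes to 0, h2=11; 0 taken -> place at 11.
163 hashes to 10, h2=4; 10 taken -> place at 14.
161 hashes to 8; slot 8 is free -> place at 8.
Table: [758, -, 665, -, -, -, -, 24, 161, 367, 622, 442, 998, 387, 163, -, -]
Lookup 367: h=10, h2=16, probe 10,9 → found at 9.

2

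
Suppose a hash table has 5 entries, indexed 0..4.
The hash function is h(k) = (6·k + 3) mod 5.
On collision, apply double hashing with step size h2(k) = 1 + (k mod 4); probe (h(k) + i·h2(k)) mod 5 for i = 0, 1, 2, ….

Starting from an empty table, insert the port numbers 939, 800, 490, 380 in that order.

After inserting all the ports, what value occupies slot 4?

380

939: h=2 -> slot 2
800: h=3 -> slot 3
490: h=3, h2=3, probe 3,1 -> slot 1
380: h=3, h2=1, probe 3,4 -> slot 4
Table: [∅, 490, 939, 800, 380]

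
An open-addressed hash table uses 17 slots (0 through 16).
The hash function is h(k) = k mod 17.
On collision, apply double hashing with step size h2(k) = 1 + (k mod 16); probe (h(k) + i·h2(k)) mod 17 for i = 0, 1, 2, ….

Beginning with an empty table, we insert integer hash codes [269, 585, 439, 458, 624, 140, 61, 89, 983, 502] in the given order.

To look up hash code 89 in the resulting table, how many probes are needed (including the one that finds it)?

269: h=14 → slot 14
585: h=7 → slot 7
439: h=14, h2=8, probe 14,5 → slot 5
458: h=16 → slot 16
624: h=12 → slot 12
140: h=4 → slot 4
61: h=10 → slot 10
89: h=4, h2=10, probe 4,14,7,0 → slot 0
983: h=14, h2=8, probe 14,5,13 → slot 13
502: h=9 → slot 9
Table: [89, —, —, —, 140, 439, —, 585, —, 502, 61, —, 624, 983, 269, —, 458]
Lookup 89: h=4, h2=10, probe 4,14,7,0 → found at 0.

4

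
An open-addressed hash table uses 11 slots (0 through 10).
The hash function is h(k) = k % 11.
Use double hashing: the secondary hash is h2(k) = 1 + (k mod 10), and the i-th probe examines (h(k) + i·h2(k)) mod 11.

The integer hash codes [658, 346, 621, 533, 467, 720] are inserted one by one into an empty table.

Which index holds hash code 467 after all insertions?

10

658: h=9 => slot 9
346: h=5 => slot 5
621: h=5, h2=2, probe 5,7 => slot 7
533: h=5, h2=4, probe 5,9,2 => slot 2
467: h=5, h2=8, probe 5,2,10 => slot 10
720: h=5, h2=1, probe 5,6 => slot 6
Table: [-, -, 533, -, -, 346, 720, 621, -, 658, 467]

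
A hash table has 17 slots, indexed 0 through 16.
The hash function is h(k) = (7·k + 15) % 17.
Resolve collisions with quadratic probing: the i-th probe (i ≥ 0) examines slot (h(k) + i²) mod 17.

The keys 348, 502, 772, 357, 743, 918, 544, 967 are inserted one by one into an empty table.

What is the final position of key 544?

2

348: h=3 -> slot 3
502: h=10 -> slot 10
772: h=13 -> slot 13
357: h=15 -> slot 15
743: h=14 -> slot 14
918: h=15, probe 15,16 -> slot 16
544: h=15, probe 15,16,2 -> slot 2
967: h=1 -> slot 1
Table: [—, 967, 544, 348, —, —, —, —, —, —, 502, —, —, 772, 743, 357, 918]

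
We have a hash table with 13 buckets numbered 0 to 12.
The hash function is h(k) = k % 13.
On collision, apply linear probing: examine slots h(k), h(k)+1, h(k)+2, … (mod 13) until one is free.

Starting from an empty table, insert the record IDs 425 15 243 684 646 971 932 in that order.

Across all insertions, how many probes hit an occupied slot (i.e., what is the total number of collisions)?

10

Insert 425: h=9, slot 9 empty => index 9.
Insert 15: h=2, slot 2 empty => index 2.
Insert 243: h=9, slot 9 occupied => index 10.
Insert 684: h=8, slot 8 empty => index 8.
Insert 646: h=9, slots 9,10 occupied => index 11.
Insert 971: h=9, slots 9,10,11 occupied => index 12.
Insert 932: h=9, slots 9,10,11,12 occupied => index 0.
Table: [932, ∅, 15, ∅, ∅, ∅, ∅, ∅, 684, 425, 243, 646, 971]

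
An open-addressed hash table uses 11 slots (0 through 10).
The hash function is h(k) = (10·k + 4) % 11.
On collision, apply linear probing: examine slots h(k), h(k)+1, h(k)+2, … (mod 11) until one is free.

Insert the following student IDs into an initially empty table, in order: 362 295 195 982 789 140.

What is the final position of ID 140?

Insert 362: h=5, slot 5 empty => index 5.
Insert 295: h=6, slot 6 empty => index 6.
Insert 195: h=7, slot 7 empty => index 7.
Insert 982: h=1, slot 1 empty => index 1.
Insert 789: h=7, slot 7 occupied => index 8.
Insert 140: h=7, slots 7,8 occupied => index 9.
Table: [_, 982, _, _, _, 362, 295, 195, 789, 140, _]

9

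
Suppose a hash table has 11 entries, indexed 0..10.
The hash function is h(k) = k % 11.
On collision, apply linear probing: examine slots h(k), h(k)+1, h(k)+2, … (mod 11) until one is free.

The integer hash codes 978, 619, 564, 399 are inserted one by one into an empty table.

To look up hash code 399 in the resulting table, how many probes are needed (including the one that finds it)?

978: h=10 => slot 10
619: h=3 => slot 3
564: h=3, probe 3,4 => slot 4
399: h=3, probe 3,4,5 => slot 5
Table: [., ., ., 619, 564, 399, ., ., ., ., 978]
Lookup 399: h=3, probe 3,4,5 → found at 5.

3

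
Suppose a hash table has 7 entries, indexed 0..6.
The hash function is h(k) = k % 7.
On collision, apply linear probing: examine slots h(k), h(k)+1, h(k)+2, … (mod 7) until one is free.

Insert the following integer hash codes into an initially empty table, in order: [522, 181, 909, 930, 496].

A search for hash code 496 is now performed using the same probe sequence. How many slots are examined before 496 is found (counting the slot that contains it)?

Insert 522: h=4, slot 4 empty => index 4.
Insert 181: h=6, slot 6 empty => index 6.
Insert 909: h=6, slot 6 occupied => index 0.
Insert 930: h=6, slots 6,0 occupied => index 1.
Insert 496: h=6, slots 6,0,1 occupied => index 2.
Table: [909, 930, 496, -, 522, -, 181]
Lookup 496: h=6, probe 6,0,1,2 → found at 2.

4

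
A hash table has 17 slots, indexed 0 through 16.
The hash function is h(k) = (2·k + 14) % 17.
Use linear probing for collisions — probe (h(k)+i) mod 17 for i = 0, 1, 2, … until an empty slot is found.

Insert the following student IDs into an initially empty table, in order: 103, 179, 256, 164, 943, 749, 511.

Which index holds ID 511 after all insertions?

103 hashes to 16; slot 16 is free → place at 16.
179 hashes to 15; slot 15 is free → place at 15.
256 hashes to 16; 16 taken → place at 0.
164 hashes to 2; slot 2 is free → place at 2.
943 hashes to 13; slot 13 is free → place at 13.
749 hashes to 16; 16,0 taken → place at 1.
511 hashes to 16; 16,0,1,2 taken → place at 3.
Table: [256, 749, 164, 511, -, -, -, -, -, -, -, -, -, 943, -, 179, 103]

3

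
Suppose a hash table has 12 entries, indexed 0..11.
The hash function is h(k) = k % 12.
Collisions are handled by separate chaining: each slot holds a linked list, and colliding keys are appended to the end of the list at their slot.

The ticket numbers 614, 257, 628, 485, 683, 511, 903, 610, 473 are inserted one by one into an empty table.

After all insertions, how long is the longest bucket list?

3

614 → bucket 2
257 → bucket 5
628 → bucket 4
485 → bucket 5 (collision)
683 → bucket 11
511 → bucket 7
903 → bucket 3
610 → bucket 10
473 → bucket 5 (collision)
Final buckets:
0: —
1: —
2: 614
3: 903
4: 628
5: 257 -> 485 -> 473
6: —
7: 511
8: —
9: —
10: 610
11: 683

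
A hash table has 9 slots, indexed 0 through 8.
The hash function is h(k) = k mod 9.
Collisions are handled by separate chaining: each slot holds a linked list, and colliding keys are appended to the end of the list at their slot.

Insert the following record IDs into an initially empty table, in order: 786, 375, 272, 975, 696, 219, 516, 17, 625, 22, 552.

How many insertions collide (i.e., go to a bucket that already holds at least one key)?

Insert 786: h=3, bucket 3 empty -> new chain.
Insert 375: h=6, bucket 6 empty -> new chain.
Insert 272: h=2, bucket 2 empty -> new chain.
Insert 975: h=3, bucket 3 nonempty -> append to chain.
Insert 696: h=3, bucket 3 nonempty -> append to chain.
Insert 219: h=3, bucket 3 nonempty -> append to chain.
Insert 516: h=3, bucket 3 nonempty -> append to chain.
Insert 17: h=8, bucket 8 empty -> new chain.
Insert 625: h=4, bucket 4 empty -> new chain.
Insert 22: h=4, bucket 4 nonempty -> append to chain.
Insert 552: h=3, bucket 3 nonempty -> append to chain.
Final buckets:
0: _
1: _
2: 272
3: 786 -> 975 -> 696 -> 219 -> 516 -> 552
4: 625 -> 22
5: _
6: 375
7: _
8: 17

6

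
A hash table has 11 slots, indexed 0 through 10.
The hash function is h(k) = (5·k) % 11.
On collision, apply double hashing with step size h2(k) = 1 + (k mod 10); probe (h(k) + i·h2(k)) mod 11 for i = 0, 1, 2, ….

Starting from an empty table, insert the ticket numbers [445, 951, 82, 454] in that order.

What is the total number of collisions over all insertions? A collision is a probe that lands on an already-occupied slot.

445: h=3 -> slot 3
951: h=3, h2=2, probe 3,5 -> slot 5
82: h=3, h2=3, probe 3,6 -> slot 6
454: h=4 -> slot 4
Table: [—, —, —, 445, 454, 951, 82, —, —, —, —]

2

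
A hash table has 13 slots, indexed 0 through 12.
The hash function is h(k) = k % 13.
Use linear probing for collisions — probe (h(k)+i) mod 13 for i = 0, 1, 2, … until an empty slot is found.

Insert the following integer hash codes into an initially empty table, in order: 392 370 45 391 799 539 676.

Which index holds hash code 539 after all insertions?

392 hashes to 2; slot 2 is free -> place at 2.
370 hashes to 6; slot 6 is free -> place at 6.
45 hashes to 6; 6 taken -> place at 7.
391 hashes to 1; slot 1 is free -> place at 1.
799 hashes to 6; 6,7 taken -> place at 8.
539 hashes to 6; 6,7,8 taken -> place at 9.
676 hashes to 0; slot 0 is free -> place at 0.
Table: [676, 391, 392, —, —, —, 370, 45, 799, 539, —, —, —]

9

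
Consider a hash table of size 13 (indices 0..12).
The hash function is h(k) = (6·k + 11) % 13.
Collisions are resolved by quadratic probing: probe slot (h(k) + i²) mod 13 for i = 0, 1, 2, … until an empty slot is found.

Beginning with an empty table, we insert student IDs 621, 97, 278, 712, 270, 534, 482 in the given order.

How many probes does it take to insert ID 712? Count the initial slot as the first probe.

2

621 hashes to 6; slot 6 is free → place at 6.
97 hashes to 8; slot 8 is free → place at 8.
278 hashes to 2; slot 2 is free → place at 2.
712 hashes to 6; 6 taken → place at 7.
270 hashes to 6; 6,7 taken → place at 10.
534 hashes to 4; slot 4 is free → place at 4.
482 hashes to 4; 4 taken → place at 5.
Table: [_, _, 278, _, 534, 482, 621, 712, 97, _, 270, _, _]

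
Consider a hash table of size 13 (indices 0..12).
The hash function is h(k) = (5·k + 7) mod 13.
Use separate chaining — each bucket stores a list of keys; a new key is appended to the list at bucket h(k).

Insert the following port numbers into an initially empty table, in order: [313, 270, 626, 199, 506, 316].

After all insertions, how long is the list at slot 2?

1

313 -> bucket 12
270 -> bucket 5
626 -> bucket 4
199 -> bucket 1
506 -> bucket 2
316 -> bucket 1 (collision)
Final buckets:
0: .
1: 199 -> 316
2: 506
3: .
4: 626
5: 270
6: .
7: .
8: .
9: .
10: .
11: .
12: 313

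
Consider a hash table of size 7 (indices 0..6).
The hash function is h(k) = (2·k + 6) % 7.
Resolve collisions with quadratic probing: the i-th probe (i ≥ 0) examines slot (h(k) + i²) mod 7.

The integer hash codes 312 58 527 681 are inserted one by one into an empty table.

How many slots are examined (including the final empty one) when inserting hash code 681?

4

312: h=0 → slot 0
58: h=3 → slot 3
527: h=3, probe 3,4 → slot 4
681: h=3, probe 3,4,0,5 → slot 5
Table: [312, _, _, 58, 527, 681, _]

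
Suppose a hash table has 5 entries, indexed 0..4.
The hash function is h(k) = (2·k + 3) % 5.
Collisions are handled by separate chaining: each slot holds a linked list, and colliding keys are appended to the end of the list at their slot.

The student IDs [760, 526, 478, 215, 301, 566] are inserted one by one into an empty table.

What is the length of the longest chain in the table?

Insert 760: h=3, bucket 3 empty -> new chain.
Insert 526: h=0, bucket 0 empty -> new chain.
Insert 478: h=4, bucket 4 empty -> new chain.
Insert 215: h=3, bucket 3 nonempty -> append to chain.
Insert 301: h=0, bucket 0 nonempty -> append to chain.
Insert 566: h=0, bucket 0 nonempty -> append to chain.
Final buckets:
0: 526 -> 301 -> 566
1: ∅
2: ∅
3: 760 -> 215
4: 478

3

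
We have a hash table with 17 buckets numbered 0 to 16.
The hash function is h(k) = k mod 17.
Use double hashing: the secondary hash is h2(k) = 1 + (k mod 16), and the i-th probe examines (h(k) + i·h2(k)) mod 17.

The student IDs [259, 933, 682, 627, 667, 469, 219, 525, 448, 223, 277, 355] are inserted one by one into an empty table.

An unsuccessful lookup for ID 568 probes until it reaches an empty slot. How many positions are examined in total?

259 hashes to 4; slot 4 is free → place at 4.
933 hashes to 15; slot 15 is free → place at 15.
682 hashes to 2; slot 2 is free → place at 2.
627 hashes to 15, h2=4; 15,2 taken → place at 6.
667 hashes to 4, h2=12; 4 taken → place at 16.
469 hashes to 10; slot 10 is free → place at 10.
219 hashes to 15, h2=12; 15,10 taken → place at 5.
525 hashes to 15, h2=14; 15 taken → place at 12.
448 hashes to 6, h2=1; 6 taken → place at 7.
223 hashes to 2, h2=16; 2 taken → place at 1.
277 hashes to 5, h2=6; 5 taken → place at 11.
355 hashes to 15, h2=4; 15,2,6,10 taken → place at 14.
Table: [—, 223, 682, —, 259, 219, 627, 448, —, —, 469, 277, 525, —, 355, 933, 667]
Lookup 568: h=7, h2=9, probe 7,16,8 → slot 8 empty, not found.

3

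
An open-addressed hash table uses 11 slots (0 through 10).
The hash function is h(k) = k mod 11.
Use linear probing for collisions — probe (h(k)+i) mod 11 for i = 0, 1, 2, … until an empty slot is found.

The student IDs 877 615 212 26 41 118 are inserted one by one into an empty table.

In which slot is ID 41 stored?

Insert 877: h=8, slot 8 empty -> index 8.
Insert 615: h=10, slot 10 empty -> index 10.
Insert 212: h=3, slot 3 empty -> index 3.
Insert 26: h=4, slot 4 empty -> index 4.
Insert 41: h=8, slot 8 occupied -> index 9.
Insert 118: h=8, slots 8,9,10 occupied -> index 0.
Table: [118, ., ., 212, 26, ., ., ., 877, 41, 615]

9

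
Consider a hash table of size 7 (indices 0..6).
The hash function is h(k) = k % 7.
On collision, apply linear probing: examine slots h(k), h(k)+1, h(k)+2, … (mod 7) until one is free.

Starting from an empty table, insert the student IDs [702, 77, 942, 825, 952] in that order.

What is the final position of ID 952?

1

Insert 702: h=2, slot 2 empty => index 2.
Insert 77: h=0, slot 0 empty => index 0.
Insert 942: h=4, slot 4 empty => index 4.
Insert 825: h=6, slot 6 empty => index 6.
Insert 952: h=0, slot 0 occupied => index 1.
Table: [77, 952, 702, ∅, 942, ∅, 825]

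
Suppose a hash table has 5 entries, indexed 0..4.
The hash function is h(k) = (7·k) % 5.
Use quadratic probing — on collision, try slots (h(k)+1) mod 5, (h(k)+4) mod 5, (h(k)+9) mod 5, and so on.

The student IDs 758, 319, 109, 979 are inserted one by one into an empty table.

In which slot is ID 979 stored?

758 hashes to 1; slot 1 is free -> place at 1.
319 hashes to 3; slot 3 is free -> place at 3.
109 hashes to 3; 3 taken -> place at 4.
979 hashes to 3; 3,4 taken -> place at 2.
Table: [-, 758, 979, 319, 109]

2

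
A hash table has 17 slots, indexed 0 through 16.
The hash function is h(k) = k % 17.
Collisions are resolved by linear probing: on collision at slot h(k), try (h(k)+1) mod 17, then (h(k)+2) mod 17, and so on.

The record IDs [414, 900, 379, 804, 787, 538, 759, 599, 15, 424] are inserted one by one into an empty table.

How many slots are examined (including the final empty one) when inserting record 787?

4

Insert 414: h=6, slot 6 empty => index 6.
Insert 900: h=16, slot 16 empty => index 16.
Insert 379: h=5, slot 5 empty => index 5.
Insert 804: h=5, slots 5,6 occupied => index 7.
Insert 787: h=5, slots 5,6,7 occupied => index 8.
Insert 538: h=11, slot 11 empty => index 11.
Insert 759: h=11, slot 11 occupied => index 12.
Insert 599: h=4, slot 4 empty => index 4.
Insert 15: h=15, slot 15 empty => index 15.
Insert 424: h=16, slot 16 occupied => index 0.
Table: [424, ∅, ∅, ∅, 599, 379, 414, 804, 787, ∅, ∅, 538, 759, ∅, ∅, 15, 900]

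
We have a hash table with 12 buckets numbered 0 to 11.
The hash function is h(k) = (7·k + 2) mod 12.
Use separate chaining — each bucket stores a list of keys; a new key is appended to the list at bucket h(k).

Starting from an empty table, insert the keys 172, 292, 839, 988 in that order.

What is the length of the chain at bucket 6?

3

Insert 172: h=6, bucket 6 empty -> new chain.
Insert 292: h=6, bucket 6 nonempty -> append to chain.
Insert 839: h=7, bucket 7 empty -> new chain.
Insert 988: h=6, bucket 6 nonempty -> append to chain.
Final buckets:
0: -
1: -
2: -
3: -
4: -
5: -
6: 172 -> 292 -> 988
7: 839
8: -
9: -
10: -
11: -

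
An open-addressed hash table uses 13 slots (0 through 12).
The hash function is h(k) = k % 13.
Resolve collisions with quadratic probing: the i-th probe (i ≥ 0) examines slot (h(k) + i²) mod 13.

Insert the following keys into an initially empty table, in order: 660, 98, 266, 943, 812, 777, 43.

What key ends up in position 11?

777

Insert 660: h=10, slot 10 empty → index 10.
Insert 98: h=7, slot 7 empty → index 7.
Insert 266: h=6, slot 6 empty → index 6.
Insert 943: h=7, slot 7 occupied → index 8.
Insert 812: h=6, slots 6,7,10 occupied → index 2.
Insert 777: h=10, slot 10 occupied → index 11.
Insert 43: h=4, slot 4 empty → index 4.
Table: [., ., 812, ., 43, ., 266, 98, 943, ., 660, 777, .]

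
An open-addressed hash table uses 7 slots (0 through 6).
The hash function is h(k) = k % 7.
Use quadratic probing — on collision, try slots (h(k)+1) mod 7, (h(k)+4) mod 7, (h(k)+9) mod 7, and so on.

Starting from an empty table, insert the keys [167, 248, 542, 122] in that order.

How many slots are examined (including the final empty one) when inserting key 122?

Insert 167: h=6, slot 6 empty -> index 6.
Insert 248: h=3, slot 3 empty -> index 3.
Insert 542: h=3, slot 3 occupied -> index 4.
Insert 122: h=3, slots 3,4 occupied -> index 0.
Table: [122, _, _, 248, 542, _, 167]

3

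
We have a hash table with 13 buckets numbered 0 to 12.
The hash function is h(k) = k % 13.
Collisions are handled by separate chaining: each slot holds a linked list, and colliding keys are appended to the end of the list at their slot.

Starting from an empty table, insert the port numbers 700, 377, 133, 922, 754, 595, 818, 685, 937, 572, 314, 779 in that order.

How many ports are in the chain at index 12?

700 → bucket 11
377 → bucket 0
133 → bucket 3
922 → bucket 12
754 → bucket 0 (collision)
595 → bucket 10
818 → bucket 12 (collision)
685 → bucket 9
937 → bucket 1
572 → bucket 0 (collision)
314 → bucket 2
779 → bucket 12 (collision)
Final buckets:
0: 377 -> 754 -> 572
1: 937
2: 314
3: 133
4: ∅
5: ∅
6: ∅
7: ∅
8: ∅
9: 685
10: 595
11: 700
12: 922 -> 818 -> 779

3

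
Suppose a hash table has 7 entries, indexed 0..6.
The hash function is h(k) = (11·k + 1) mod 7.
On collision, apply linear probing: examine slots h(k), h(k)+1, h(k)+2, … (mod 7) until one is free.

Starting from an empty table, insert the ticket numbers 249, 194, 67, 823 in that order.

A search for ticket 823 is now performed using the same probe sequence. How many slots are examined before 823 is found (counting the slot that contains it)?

Insert 249: h=3, slot 3 empty => index 3.
Insert 194: h=0, slot 0 empty => index 0.
Insert 67: h=3, slot 3 occupied => index 4.
Insert 823: h=3, slots 3,4 occupied => index 5.
Table: [194, ∅, ∅, 249, 67, 823, ∅]
Lookup 823: h=3, probe 3,4,5 → found at 5.

3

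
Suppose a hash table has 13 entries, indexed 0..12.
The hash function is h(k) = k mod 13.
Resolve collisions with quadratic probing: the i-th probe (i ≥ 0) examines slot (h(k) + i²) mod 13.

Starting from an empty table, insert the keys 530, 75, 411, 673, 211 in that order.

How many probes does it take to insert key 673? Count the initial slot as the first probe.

3

530 hashes to 10; slot 10 is free => place at 10.
75 hashes to 10; 10 taken => place at 11.
411 hashes to 8; slot 8 is free => place at 8.
673 hashes to 10; 10,11 taken => place at 1.
211 hashes to 3; slot 3 is free => place at 3.
Table: [—, 673, —, 211, —, —, —, —, 411, —, 530, 75, —]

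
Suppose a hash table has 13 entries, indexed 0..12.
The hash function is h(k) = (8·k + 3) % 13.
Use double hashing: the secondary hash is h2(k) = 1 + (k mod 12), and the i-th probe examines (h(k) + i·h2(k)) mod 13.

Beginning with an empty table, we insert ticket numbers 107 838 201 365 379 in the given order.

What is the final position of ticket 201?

107 hashes to 1; slot 1 is free => place at 1.
838 hashes to 12; slot 12 is free => place at 12.
201 hashes to 12, h2=10; 12 taken => place at 9.
365 hashes to 11; slot 11 is free => place at 11.
379 hashes to 6; slot 6 is free => place at 6.
Table: [—, 107, —, —, —, —, 379, —, —, 201, —, 365, 838]

9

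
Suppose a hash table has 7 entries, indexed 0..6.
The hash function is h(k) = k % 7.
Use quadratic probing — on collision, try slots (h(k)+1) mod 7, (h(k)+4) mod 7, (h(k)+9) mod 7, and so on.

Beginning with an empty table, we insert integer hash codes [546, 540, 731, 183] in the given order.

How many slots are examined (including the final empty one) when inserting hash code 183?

546: h=0 => slot 0
540: h=1 => slot 1
731: h=3 => slot 3
183: h=1, probe 1,2 => slot 2
Table: [546, 540, 183, 731, ∅, ∅, ∅]

2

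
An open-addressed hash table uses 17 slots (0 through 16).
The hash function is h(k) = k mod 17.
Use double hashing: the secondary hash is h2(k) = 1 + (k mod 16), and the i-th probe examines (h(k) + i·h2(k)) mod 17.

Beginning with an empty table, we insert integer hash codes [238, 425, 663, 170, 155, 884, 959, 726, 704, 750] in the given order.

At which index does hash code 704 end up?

238: h=0 -> slot 0
425: h=0, h2=10, probe 0,10 -> slot 10
663: h=0, h2=8, probe 0,8 -> slot 8
170: h=0, h2=11, probe 0,11 -> slot 11
155: h=2 -> slot 2
884: h=0, h2=5, probe 0,5 -> slot 5
959: h=7 -> slot 7
726: h=12 -> slot 12
704: h=7, h2=1, probe 7,8,9 -> slot 9
750: h=2, h2=15, probe 2,0,15 -> slot 15
Table: [238, —, 155, —, —, 884, —, 959, 663, 704, 425, 170, 726, —, —, 750, —]

9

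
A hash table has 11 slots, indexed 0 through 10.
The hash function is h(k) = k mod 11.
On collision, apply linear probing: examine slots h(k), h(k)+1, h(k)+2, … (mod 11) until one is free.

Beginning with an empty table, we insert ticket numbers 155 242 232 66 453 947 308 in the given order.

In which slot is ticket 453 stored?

155: h=1 → slot 1
242: h=0 → slot 0
232: h=1, probe 1,2 → slot 2
66: h=0, probe 0,1,2,3 → slot 3
453: h=2, probe 2,3,4 → slot 4
947: h=1, probe 1,2,3,4,5 → slot 5
308: h=0, probe 0,1,2,3,4,5,6 → slot 6
Table: [242, 155, 232, 66, 453, 947, 308, ., ., ., .]

4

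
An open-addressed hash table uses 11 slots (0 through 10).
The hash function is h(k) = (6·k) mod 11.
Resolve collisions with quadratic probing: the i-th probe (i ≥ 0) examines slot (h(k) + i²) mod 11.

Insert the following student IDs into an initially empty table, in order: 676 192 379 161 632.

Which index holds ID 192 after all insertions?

676: h=8 -> slot 8
192: h=8, probe 8,9 -> slot 9
379: h=8, probe 8,9,1 -> slot 1
161: h=9, probe 9,10 -> slot 10
632: h=8, probe 8,9,1,6 -> slot 6
Table: [., 379, ., ., ., ., 632, ., 676, 192, 161]

9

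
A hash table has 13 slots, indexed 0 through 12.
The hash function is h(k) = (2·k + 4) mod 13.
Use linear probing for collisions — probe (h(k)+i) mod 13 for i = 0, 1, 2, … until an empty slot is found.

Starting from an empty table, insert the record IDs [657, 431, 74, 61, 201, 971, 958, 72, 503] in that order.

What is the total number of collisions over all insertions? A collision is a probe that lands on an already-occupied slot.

657: h=5 => slot 5
431: h=8 => slot 8
74: h=9 => slot 9
61: h=9, probe 9,10 => slot 10
201: h=3 => slot 3
971: h=9, probe 9,10,11 => slot 11
958: h=9, probe 9,10,11,12 => slot 12
72: h=5, probe 5,6 => slot 6
503: h=9, probe 9,10,11,12,0 => slot 0
Table: [503, ∅, ∅, 201, ∅, 657, 72, ∅, 431, 74, 61, 971, 958]

11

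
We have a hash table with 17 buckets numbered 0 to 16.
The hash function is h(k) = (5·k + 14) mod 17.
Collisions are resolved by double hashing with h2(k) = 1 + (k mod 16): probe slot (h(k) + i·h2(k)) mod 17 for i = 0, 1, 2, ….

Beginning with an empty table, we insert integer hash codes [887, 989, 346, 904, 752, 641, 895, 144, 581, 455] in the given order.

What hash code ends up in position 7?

887 hashes to 12; slot 12 is free => place at 12.
989 hashes to 12, h2=14; 12 taken => place at 9.
346 hashes to 10; slot 10 is free => place at 10.
904 hashes to 12, h2=9; 12 taken => place at 4.
752 hashes to 0; slot 0 is free => place at 0.
641 hashes to 6; slot 6 is free => place at 6.
895 hashes to 1; slot 1 is free => place at 1.
144 hashes to 3; slot 3 is free => place at 3.
581 hashes to 12, h2=6; 12,1 taken => place at 7.
455 hashes to 11; slot 11 is free => place at 11.
Table: [752, 895, ∅, 144, 904, ∅, 641, 581, ∅, 989, 346, 455, 887, ∅, ∅, ∅, ∅]

581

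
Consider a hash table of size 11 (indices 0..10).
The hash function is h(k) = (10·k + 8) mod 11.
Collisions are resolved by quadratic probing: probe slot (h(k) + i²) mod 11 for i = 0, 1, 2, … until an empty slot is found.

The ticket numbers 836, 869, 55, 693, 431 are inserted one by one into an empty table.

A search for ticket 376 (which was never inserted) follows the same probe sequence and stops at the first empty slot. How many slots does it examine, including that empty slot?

Insert 836: h=8, slot 8 empty → index 8.
Insert 869: h=8, slot 8 occupied → index 9.
Insert 55: h=8, slots 8,9 occupied → index 1.
Insert 693: h=8, slots 8,9,1 occupied → index 6.
Insert 431: h=6, slot 6 occupied → index 7.
Table: [_, 55, _, _, _, _, 693, 431, 836, 869, _]
Lookup 376: h=6, probe 6,7,10 → slot 10 empty, not found.

3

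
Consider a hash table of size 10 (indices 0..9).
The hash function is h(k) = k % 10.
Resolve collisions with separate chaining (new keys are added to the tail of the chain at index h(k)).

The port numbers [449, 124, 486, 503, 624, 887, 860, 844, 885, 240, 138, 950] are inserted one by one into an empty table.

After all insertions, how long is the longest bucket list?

449 -> bucket 9
124 -> bucket 4
486 -> bucket 6
503 -> bucket 3
624 -> bucket 4 (collision)
887 -> bucket 7
860 -> bucket 0
844 -> bucket 4 (collision)
885 -> bucket 5
240 -> bucket 0 (collision)
138 -> bucket 8
950 -> bucket 0 (collision)
Final buckets:
0: 860 -> 240 -> 950
1: ∅
2: ∅
3: 503
4: 124 -> 624 -> 844
5: 885
6: 486
7: 887
8: 138
9: 449

3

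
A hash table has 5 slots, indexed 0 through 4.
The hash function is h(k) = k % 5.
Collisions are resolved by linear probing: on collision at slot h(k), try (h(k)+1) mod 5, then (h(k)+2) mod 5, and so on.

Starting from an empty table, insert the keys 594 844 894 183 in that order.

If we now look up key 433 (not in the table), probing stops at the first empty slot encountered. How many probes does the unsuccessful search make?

5

Insert 594: h=4, slot 4 empty → index 4.
Insert 844: h=4, slot 4 occupied → index 0.
Insert 894: h=4, slots 4,0 occupied → index 1.
Insert 183: h=3, slot 3 empty → index 3.
Table: [844, 894, ., 183, 594]
Lookup 433: h=3, probe 3,4,0,1,2 → slot 2 empty, not found.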